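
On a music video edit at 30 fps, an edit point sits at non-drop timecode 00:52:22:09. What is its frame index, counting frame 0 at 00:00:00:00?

Total seconds to the label: (0 × 3600 + 52 × 60 + 22) = 3142.
Frame index = 3142 × 30 + 9 = 94269.

frame 94269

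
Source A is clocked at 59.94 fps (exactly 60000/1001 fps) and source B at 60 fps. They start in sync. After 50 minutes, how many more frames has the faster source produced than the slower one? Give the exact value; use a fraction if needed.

180000/1001 frames

50 min = 3000 s.
A emits 60000/1001 × 3000 = 180000000/1001 frames; B emits 60 × 3000 = 180000.
Difference = 180000/1001 frames (≈ 179.8202); B is ahead of A.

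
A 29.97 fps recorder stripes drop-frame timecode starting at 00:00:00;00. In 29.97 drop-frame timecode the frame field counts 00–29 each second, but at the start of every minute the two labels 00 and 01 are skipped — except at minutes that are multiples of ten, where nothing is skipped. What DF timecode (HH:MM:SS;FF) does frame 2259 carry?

Ten DF minutes hold 17982 frames, so frame 2259 lies in block 0 (frames 0–17981) with 2259 frames into that block.
The block's first minute is 1800 frames and the rest 1798 each; 2259 frames reaches minute 1, so 0 × 18 + 1 × 2 = 2 labels have been skipped so far.
Adding those back, label number 2259 + 2 = 2261 at 30 labels/s is 75 s + 11 f = 0 h 1 min 15 s frame 11, i.e. 00:01:15;11.

00:01:15;11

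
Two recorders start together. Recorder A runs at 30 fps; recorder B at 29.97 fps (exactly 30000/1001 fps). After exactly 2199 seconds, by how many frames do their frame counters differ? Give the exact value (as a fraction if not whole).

65970/1001 frames

A emits 30 × 2199 = 65970 frames; B emits 30000/1001 × 2199 = 65970000/1001.
Difference = 65970/1001 frames (≈ 65.9041); B is behind A.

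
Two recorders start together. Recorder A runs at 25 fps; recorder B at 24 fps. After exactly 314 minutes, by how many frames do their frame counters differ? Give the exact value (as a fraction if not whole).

18840 frames

314 min = 18840 s.
A emits 25 × 18840 = 471000 frames; B emits 24 × 18840 = 452160.
Difference = 18840 frames; B is behind A.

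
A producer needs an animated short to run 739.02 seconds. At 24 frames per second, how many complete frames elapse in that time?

Frames = 739.02 × 24 = 443412/25 ≈ 17736.4800.
Complete frames: 17736.

17736 frames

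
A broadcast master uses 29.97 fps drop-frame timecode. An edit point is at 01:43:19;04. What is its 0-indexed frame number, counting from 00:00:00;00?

As if non-drop at 30 labels/s: (1 × 3600 + 43 × 60 + 19) × 30 + 4 = 185974.
Minute boundaries passed: 103; those not divisible by 10: 103 − 10 = 93; dropped labels = 2 × 93 = 186.
Actual frame index = 185974 − 186 = 185788.

185788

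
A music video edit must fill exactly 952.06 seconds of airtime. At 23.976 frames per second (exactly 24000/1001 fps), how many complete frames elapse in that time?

Frames = 952.06 × 24000/1001 = 22849440/1001 ≈ 22826.6134.
Complete frames: 22826.

22826 frames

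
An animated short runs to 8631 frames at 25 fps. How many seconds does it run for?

Running time = 8631 / (25) = 345.24 s.

345.24 seconds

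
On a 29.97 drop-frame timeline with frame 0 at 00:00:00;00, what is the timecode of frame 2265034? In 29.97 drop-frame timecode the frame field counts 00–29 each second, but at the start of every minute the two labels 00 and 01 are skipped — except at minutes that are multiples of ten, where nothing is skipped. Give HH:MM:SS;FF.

Each 10-minute DF block holds 10 × 60 × 30 − 9 × 2 = 17982 frames. 2265034 ÷ 17982 → 125 full blocks, remainder 17284.
Within the partial block the first minute is 1800 frames and each further minute 1798, so 9 further minute boundaries passed. Total skipped labels = 18 × 125 + 2 × 9 = 2268.
Non-drop label index = 2265034 + 2268 = 2267302; at 30 labels/s that is 20:59:36:22, i.e. DF 20:59:36;22.

20:59:36;22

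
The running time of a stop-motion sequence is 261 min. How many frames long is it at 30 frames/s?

261 min = 15660 s.
Frames = 15660 × 30 = 469800.

469800 frames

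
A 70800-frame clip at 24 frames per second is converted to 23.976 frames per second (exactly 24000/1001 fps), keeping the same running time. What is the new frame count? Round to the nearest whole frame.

Frames at target rate = 70800 × (24000/1001) / (24) = 70800000/1001 ≈ 70729.271.
Nearest whole frame: 70729.

70729 frames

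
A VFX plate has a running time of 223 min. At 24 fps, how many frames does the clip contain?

223 min = 13380 s.
Frames = 13380 × 24 = 321120.

321120 frames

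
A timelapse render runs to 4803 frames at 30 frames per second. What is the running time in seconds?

160.1 seconds

Running time = 4803 / (30) = 160.1 s.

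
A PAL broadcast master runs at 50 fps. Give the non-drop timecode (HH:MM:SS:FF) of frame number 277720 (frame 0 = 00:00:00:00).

277720 ÷ 50 = 5554 full seconds, remainder 20 frames.
5554 s = 1 h 32 min 34 s.
Timecode: 01:32:34:20.

01:32:34:20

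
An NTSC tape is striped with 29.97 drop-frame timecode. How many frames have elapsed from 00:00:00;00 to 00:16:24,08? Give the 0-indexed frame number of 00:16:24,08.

Complete 10-minute blocks: 1, each 17982 frames → 17982.
Remaining 6 whole minutes in the current block: 1800 + 5 × 1798 = 10790 frames.
Within the current minute: 24 × 30 + 8 − 2 = 726 (labels ;00/;01 skipped at this minute). Total = 17982 + 10790 + 726 = 29498.

29498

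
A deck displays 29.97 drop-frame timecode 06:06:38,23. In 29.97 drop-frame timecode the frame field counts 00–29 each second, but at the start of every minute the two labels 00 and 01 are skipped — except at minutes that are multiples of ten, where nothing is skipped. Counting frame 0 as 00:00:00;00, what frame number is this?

659303

Complete 10-minute blocks: 36, each 17982 frames → 647352.
Remaining 6 whole minutes in the current block: 1800 + 5 × 1798 = 10790 frames.
Within the current minute: 38 × 30 + 23 − 2 = 1161 (labels ;00/;01 skipped at this minute). Total = 647352 + 10790 + 1161 = 659303.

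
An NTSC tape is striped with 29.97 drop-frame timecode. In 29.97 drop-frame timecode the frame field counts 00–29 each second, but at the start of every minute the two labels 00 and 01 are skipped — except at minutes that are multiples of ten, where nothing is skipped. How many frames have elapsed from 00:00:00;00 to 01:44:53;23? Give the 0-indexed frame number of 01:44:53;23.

Complete 10-minute blocks: 10, each 17982 frames → 179820.
Remaining 4 whole minutes in the current block: 1800 + 3 × 1798 = 7194 frames.
Within the current minute: 53 × 30 + 23 − 2 = 1611 (labels ;00/;01 skipped at this minute). Total = 179820 + 7194 + 1611 = 188625.

188625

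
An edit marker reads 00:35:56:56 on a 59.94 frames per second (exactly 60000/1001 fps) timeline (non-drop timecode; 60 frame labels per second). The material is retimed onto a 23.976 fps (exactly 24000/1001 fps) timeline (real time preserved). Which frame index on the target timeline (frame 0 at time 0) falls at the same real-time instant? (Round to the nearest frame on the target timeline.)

frame 51766

Source frame index: (0×3600 + 35×60 + 56) × 60 + 56 = 129416.
Real time: 129416 / (60000/1001) = 16193177/7500 s.
Target frame: (16193177/7500) × (24000/1001) = 258832/5 ≈ 51766.400 → 51766.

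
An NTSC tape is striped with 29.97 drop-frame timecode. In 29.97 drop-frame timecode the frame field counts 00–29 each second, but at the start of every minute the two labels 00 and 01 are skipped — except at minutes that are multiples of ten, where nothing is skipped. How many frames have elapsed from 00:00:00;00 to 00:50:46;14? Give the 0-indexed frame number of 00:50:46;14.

Complete 10-minute blocks: 5, each 17982 frames → 89910.
Remaining 0 whole minutes in the current block: 0 frames.
Within the current minute: 46 × 30 + 14 = 1394. Total = 89910 + 0 + 1394 = 91304.

91304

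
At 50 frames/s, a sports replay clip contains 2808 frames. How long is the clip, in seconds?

56.16 seconds

Running time = 2808 / (50) = 56.16 s.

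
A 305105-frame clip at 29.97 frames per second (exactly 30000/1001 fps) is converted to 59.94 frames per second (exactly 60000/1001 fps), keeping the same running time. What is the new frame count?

Target frames = source frames × (target rate / source rate) = 305105 × (60000/1001)/(30000/1001) = 305105 × 2 = 610210.

610210 frames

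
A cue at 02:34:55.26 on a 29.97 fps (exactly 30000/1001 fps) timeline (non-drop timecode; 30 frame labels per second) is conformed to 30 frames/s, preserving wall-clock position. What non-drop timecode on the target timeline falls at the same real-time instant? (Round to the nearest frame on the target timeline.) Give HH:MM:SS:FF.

Source frame index: (2×3600 + 34×60 + 55) × 30 + 26 = 278876.
Real time: 278876 / (30000/1001) = 69788719/7500 s.
Target frame: (69788719/7500) × (30) = 69788719/250 ≈ 279154.876 → 279155.
At 30 labels/s: frame 279155 → 02:35:05:05.

02:35:05:05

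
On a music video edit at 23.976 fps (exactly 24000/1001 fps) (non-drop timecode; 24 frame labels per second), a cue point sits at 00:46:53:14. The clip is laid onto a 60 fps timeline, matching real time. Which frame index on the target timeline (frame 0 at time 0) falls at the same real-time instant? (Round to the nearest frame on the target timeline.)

frame 168984

Source frame index: (0×3600 + 46×60 + 53) × 24 + 14 = 67526.
Real time: 67526 / (24000/1001) = 33796763/12000 s.
Target frame: (33796763/12000) × (60) = 33796763/200 ≈ 168983.815 → 168984.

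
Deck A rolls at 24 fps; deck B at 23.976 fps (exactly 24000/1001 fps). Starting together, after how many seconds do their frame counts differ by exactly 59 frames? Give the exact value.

The gap grows by |24000/1001 − 24| = 24/1001 frames per second.
Time for a 59-frame gap: 59 ÷ (24/1001) = 59059/24 s.

59059/24 seconds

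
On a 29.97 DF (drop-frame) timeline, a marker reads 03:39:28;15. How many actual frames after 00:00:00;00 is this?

394659

Complete 10-minute blocks: 21, each 17982 frames → 377622.
Remaining 9 whole minutes in the current block: 1800 + 8 × 1798 = 16184 frames.
Within the current minute: 28 × 30 + 15 − 2 = 853 (labels ;00/;01 skipped at this minute). Total = 377622 + 16184 + 853 = 394659.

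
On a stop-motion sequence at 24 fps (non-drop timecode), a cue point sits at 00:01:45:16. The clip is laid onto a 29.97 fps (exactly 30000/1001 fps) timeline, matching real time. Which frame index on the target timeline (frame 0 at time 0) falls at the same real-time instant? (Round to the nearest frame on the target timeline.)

frame 3167

Source frame index: (0×3600 + 1×60 + 45) × 24 + 16 = 2536.
Real time: 2536 / (24) = 317/3 s.
Target frame: (317/3) × (30000/1001) = 3170000/1001 ≈ 3166.833 → 3167.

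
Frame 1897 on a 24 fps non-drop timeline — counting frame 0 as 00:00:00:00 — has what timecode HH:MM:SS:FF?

00:01:19:01

1897 ÷ 24 = 79 full seconds, remainder 1 frame.
79 s = 0 h 1 min 19 s.
Timecode: 00:01:19:01.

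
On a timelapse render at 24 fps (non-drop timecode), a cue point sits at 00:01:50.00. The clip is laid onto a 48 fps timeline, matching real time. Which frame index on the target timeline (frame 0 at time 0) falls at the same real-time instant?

Source frame index: (0×3600 + 1×60 + 50) × 24 + 0 = 2640.
Real time: 2640 / (24) = 110 s.
Target frame: (110) × (48) = 5280.

frame 5280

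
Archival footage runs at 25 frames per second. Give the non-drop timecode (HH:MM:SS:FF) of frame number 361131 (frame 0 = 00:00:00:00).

361131 ÷ 25 = 14445 full seconds, remainder 6 frames.
14445 s = 4 h 0 min 45 s.
Timecode: 04:00:45:06.

04:00:45:06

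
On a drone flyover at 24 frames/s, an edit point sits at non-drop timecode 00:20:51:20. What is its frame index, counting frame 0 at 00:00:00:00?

frame 30044

Total seconds to the label: (0 × 3600 + 20 × 60 + 51) = 1251.
Frame index = 1251 × 24 + 20 = 30044.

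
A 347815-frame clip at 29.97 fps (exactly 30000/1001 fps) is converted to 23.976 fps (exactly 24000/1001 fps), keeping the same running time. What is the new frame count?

278252 frames

Target frames = source frames × (target rate / source rate) = 347815 × (24000/1001)/(30000/1001) = 347815 × 4/5 = 278252.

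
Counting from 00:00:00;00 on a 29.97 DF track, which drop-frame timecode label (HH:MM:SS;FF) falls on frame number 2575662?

Each 10-minute DF block holds 10 × 60 × 30 − 9 × 2 = 17982 frames. 2575662 ÷ 17982 → 143 full blocks, remainder 4236.
Within the partial block the first minute is 1800 frames and each further minute 1798, so 2 further minute boundaries passed. Total skipped labels = 18 × 143 + 2 × 2 = 2578.
Non-drop label index = 2575662 + 2578 = 2578240; at 30 labels/s that is 23:52:21:10, i.e. DF 23:52:21;10.

23:52:21;10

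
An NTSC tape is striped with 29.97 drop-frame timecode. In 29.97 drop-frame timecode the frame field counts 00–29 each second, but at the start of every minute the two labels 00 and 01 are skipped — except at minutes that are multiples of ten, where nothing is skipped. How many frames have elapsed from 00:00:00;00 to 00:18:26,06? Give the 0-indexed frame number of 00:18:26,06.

33152

As if non-drop at 30 labels/s: (0 × 3600 + 18 × 60 + 26) × 30 + 6 = 33186.
Minute boundaries passed: 18; those not divisible by 10: 18 − 1 = 17; dropped labels = 2 × 17 = 34.
Actual frame index = 33186 − 34 = 33152.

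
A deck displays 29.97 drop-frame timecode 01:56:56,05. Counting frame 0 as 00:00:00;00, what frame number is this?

210275

As if non-drop at 30 labels/s: (1 × 3600 + 56 × 60 + 56) × 30 + 5 = 210485.
Minute boundaries passed: 116; those not divisible by 10: 116 − 11 = 105; dropped labels = 2 × 105 = 210.
Actual frame index = 210485 − 210 = 210275.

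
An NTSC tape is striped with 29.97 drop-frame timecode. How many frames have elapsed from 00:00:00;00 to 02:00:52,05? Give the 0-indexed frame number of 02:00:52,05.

217349

As if non-drop at 30 labels/s: (2 × 3600 + 0 × 60 + 52) × 30 + 5 = 217565.
Minute boundaries passed: 120; those not divisible by 10: 120 − 12 = 108; dropped labels = 2 × 108 = 216.
Actual frame index = 217565 − 216 = 217349.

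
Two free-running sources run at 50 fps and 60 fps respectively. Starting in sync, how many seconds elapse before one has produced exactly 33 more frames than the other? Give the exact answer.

3.3 seconds

The gap grows by |60 − 50| = 10 frames per second.
Time for a 33-frame gap: 33 ÷ (10) = 3.3 s.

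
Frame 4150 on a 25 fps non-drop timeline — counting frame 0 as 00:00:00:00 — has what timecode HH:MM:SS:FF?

4150 ÷ 25 = 166 full seconds, remainder 0 frames.
166 s = 0 h 2 min 46 s.
Timecode: 00:02:46:00.

00:02:46:00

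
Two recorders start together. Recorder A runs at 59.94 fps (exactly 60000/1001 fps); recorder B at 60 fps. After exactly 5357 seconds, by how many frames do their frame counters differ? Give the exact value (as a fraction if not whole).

29220/91 frames

A emits 60000/1001 × 5357 = 29220000/91 frames; B emits 60 × 5357 = 321420.
Difference = 29220/91 frames (≈ 321.0989); B is ahead of A.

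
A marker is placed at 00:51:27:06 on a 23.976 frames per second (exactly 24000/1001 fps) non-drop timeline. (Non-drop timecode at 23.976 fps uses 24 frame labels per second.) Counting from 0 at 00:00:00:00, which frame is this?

frame 74094

Total seconds to the label: (0 × 3600 + 51 × 60 + 27) = 3087.
Frame index = 3087 × 24 + 6 = 74094.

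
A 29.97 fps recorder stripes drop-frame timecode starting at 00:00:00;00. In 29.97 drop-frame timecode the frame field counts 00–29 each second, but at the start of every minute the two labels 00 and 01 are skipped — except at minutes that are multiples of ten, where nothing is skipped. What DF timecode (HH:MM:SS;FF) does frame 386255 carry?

03:34:48;01

Ten DF minutes hold 17982 frames, so frame 386255 lies in block 21 (frames 377622–395603) with 8633 frames into that block.
The block's first minute is 1800 frames and the rest 1798 each; 8633 frames reaches minute 4, so 21 × 18 + 4 × 2 = 386 labels have been skipped so far.
Adding those back, label number 386255 + 386 = 386641 at 30 labels/s is 12888 s + 1 f = 3 h 34 min 48 s frame 1, i.e. 03:34:48;01.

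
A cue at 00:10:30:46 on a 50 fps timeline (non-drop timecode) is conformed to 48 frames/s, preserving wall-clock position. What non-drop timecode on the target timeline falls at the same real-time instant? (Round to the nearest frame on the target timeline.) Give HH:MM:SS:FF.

Source frame index: (0×3600 + 10×60 + 30) × 50 + 46 = 31546.
Real time: 31546 / (50) = 15773/25 s.
Target frame: (15773/25) × (48) = 757104/25 ≈ 30284.160 → 30284.
At 48 labels/s: frame 30284 → 00:10:30:44.

00:10:30:44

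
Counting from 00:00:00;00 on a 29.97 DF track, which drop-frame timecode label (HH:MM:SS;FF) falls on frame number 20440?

Ten DF minutes hold 17982 frames, so frame 20440 lies in block 1 (frames 17982–35963) with 2458 frames into that block.
The block's first minute is 1800 frames and the rest 1798 each; 2458 frames reaches minute 1, so 1 × 18 + 1 × 2 = 20 labels have been skipped so far.
Adding those back, label number 20440 + 20 = 20460 at 30 labels/s is 682 s + 0 f = 0 h 11 min 22 s frame 0, i.e. 00:11:22;00.

00:11:22;00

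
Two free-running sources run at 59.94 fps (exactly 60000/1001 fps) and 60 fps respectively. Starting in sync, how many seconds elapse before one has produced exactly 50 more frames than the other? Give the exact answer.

5005/6 seconds

The gap grows by |60 − 60000/1001| = 60/1001 frames per second.
Time for a 50-frame gap: 50 ÷ (60/1001) = 5005/6 s.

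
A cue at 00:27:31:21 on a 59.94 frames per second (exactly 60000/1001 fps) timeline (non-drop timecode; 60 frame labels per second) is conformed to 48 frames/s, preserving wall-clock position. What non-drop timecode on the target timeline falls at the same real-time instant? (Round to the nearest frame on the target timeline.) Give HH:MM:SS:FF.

Source frame index: (0×3600 + 27×60 + 31) × 60 + 21 = 99081.
Real time: 99081 / (60000/1001) = 33060027/20000 s.
Target frame: (33060027/20000) × (48) = 99180081/1250 ≈ 79344.065 → 79344.
At 48 labels/s: frame 79344 → 00:27:33:00.

00:27:33:00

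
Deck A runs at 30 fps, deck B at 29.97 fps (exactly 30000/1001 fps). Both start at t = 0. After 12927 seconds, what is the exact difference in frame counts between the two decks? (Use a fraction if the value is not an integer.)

387810/1001 frames

A emits 30 × 12927 = 387810 frames; B emits 30000/1001 × 12927 = 387810000/1001.
Difference = 387810/1001 frames (≈ 387.4226); B is behind A.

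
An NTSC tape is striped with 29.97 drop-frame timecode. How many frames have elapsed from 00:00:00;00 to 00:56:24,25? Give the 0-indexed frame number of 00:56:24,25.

Complete 10-minute blocks: 5, each 17982 frames → 89910.
Remaining 6 whole minutes in the current block: 1800 + 5 × 1798 = 10790 frames.
Within the current minute: 24 × 30 + 25 − 2 = 743 (labels ;00/;01 skipped at this minute). Total = 89910 + 10790 + 743 = 101443.

101443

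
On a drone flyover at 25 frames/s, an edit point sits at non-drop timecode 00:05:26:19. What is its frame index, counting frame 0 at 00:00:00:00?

Total seconds to the label: (0 × 3600 + 5 × 60 + 26) = 326.
Frame index = 326 × 25 + 19 = 8169.

frame 8169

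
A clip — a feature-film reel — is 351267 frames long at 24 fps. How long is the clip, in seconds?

14636.125 seconds

Running time = 351267 / (24) = 14636.125 s.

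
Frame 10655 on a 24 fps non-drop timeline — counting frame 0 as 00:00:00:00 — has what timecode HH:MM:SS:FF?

00:07:23:23

10655 ÷ 24 = 443 full seconds, remainder 23 frames.
443 s = 0 h 7 min 23 s.
Timecode: 00:07:23:23.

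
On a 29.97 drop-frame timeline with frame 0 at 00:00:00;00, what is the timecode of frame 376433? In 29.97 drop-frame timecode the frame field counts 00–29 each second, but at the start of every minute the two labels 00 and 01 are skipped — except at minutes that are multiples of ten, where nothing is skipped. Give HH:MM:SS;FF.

Ten DF minutes hold 17982 frames, so frame 376433 lies in block 20 (frames 359640–377621) with 16793 frames into that block.
The block's first minute is 1800 frames and the rest 1798 each; 16793 frames reaches minute 9, so 20 × 18 + 9 × 2 = 378 labels have been skipped so far.
Adding those back, label number 376433 + 378 = 376811 at 30 labels/s is 12560 s + 11 f = 3 h 29 min 20 s frame 11, i.e. 03:29:20;11.

03:29:20;11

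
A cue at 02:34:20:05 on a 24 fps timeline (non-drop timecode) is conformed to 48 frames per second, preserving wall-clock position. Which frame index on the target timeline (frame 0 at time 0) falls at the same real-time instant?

frame 444490

Source frame index: (2×3600 + 34×60 + 20) × 24 + 5 = 222245.
Real time: 222245 / (24) = 222245/24 s.
Target frame: (222245/24) × (48) = 444490.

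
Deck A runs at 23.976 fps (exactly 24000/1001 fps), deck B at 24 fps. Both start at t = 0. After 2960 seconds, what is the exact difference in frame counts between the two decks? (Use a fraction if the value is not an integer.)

A emits 24000/1001 × 2960 = 71040000/1001 frames; B emits 24 × 2960 = 71040.
Difference = 71040/1001 frames (≈ 70.9690); B is ahead of A.

71040/1001 frames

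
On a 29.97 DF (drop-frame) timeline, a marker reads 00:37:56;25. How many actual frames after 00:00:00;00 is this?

Complete 10-minute blocks: 3, each 17982 frames → 53946.
Remaining 7 whole minutes in the current block: 1800 + 6 × 1798 = 12588 frames.
Within the current minute: 56 × 30 + 25 − 2 = 1703 (labels ;00/;01 skipped at this minute). Total = 53946 + 12588 + 1703 = 68237.

68237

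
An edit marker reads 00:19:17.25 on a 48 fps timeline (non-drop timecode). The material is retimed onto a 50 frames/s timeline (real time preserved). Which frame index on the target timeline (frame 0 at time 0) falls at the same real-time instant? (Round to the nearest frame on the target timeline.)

frame 57876

Source frame index: (0×3600 + 19×60 + 17) × 48 + 25 = 55561.
Real time: 55561 / (48) = 55561/48 s.
Target frame: (55561/48) × (50) = 1389025/24 ≈ 57876.042 → 57876.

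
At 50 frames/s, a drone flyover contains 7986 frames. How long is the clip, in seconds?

Running time = 7986 / (50) = 159.72 s.

159.72 seconds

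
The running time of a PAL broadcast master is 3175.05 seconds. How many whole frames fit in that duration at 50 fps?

Frames = 3175.05 × 50 = 317505/2 ≈ 158752.5000.
Complete frames: 158752.

158752 frames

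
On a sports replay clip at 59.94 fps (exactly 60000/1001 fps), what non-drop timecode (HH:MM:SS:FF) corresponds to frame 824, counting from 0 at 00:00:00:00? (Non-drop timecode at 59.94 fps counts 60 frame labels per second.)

824 ÷ 60 = 13 full seconds, remainder 44 frames.
13 s = 0 h 0 min 13 s.
Timecode: 00:00:13:44.

00:00:13:44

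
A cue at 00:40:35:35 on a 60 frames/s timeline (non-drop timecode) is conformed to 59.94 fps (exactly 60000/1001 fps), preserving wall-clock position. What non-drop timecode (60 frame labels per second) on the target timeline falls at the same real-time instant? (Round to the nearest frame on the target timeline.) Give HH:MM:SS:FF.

00:40:33:09

Source frame index: (0×3600 + 40×60 + 35) × 60 + 35 = 146135.
Real time: 146135 / (60) = 29227/12 s.
Target frame: (29227/12) × (60000/1001) = 13285000/91 ≈ 145989.011 → 145989.
At 60 labels/s: frame 145989 → 00:40:33:09.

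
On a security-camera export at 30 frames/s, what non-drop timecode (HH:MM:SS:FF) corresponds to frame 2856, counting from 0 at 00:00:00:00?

00:01:35:06

2856 ÷ 30 = 95 full seconds, remainder 6 frames.
95 s = 0 h 1 min 35 s.
Timecode: 00:01:35:06.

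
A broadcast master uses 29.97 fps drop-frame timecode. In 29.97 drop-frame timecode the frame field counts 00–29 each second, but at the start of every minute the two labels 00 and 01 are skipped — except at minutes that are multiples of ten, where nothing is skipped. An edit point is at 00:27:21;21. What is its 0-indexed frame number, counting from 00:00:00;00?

Complete 10-minute blocks: 2, each 17982 frames → 35964.
Remaining 7 whole minutes in the current block: 1800 + 6 × 1798 = 12588 frames.
Within the current minute: 21 × 30 + 21 − 2 = 649 (labels ;00/;01 skipped at this minute). Total = 35964 + 12588 + 649 = 49201.

49201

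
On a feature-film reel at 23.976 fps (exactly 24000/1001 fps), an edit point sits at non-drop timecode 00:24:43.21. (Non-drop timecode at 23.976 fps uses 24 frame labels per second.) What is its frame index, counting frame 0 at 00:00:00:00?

Total seconds to the label: (0 × 3600 + 24 × 60 + 43) = 1483.
Frame index = 1483 × 24 + 21 = 35613.

35613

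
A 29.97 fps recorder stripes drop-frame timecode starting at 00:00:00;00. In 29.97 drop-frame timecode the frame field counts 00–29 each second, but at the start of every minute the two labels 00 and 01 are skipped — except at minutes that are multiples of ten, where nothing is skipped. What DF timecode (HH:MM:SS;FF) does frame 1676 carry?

Ten DF minutes hold 17982 frames, so frame 1676 lies in block 0 (frames 0–17981) with 1676 frames into that block.
The block's first minute is 1800 frames and the rest 1798 each; 1676 frames reaches minute 0, so 0 × 18 + 0 × 2 = 0 labels have been skipped so far.
Adding those back, label number 1676 + 0 = 1676 at 30 labels/s is 55 s + 26 f = 0 h 0 min 55 s frame 26, i.e. 00:00:55;26.

00:00:55;26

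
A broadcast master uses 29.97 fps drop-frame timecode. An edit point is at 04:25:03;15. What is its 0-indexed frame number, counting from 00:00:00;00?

As if non-drop at 30 labels/s: (4 × 3600 + 25 × 60 + 3) × 30 + 15 = 477105.
Minute boundaries passed: 265; those not divisible by 10: 265 − 26 = 239; dropped labels = 2 × 239 = 478.
Actual frame index = 477105 − 478 = 476627.

476627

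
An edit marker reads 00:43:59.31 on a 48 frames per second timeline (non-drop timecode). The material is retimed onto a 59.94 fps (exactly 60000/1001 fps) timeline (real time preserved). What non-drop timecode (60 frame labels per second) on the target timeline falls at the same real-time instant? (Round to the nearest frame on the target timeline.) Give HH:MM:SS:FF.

00:43:57:01

Source frame index: (0×3600 + 43×60 + 59) × 48 + 31 = 126703.
Real time: 126703 / (48) = 126703/48 s.
Target frame: (126703/48) × (60000/1001) = 158378750/1001 ≈ 158220.529 → 158221.
At 60 labels/s: frame 158221 → 00:43:57:01.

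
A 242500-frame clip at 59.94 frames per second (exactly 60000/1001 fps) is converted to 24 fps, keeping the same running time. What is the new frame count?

97097 frames

Target frames = source frames × (target rate / source rate) = 242500 × (24)/(60000/1001) = 242500 × 1001/2500 = 97097.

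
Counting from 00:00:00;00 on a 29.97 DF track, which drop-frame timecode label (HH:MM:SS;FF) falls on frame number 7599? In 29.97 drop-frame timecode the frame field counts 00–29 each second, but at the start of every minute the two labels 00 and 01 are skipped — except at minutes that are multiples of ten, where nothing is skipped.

Ten DF minutes hold 17982 frames, so frame 7599 lies in block 0 (frames 0–17981) with 7599 frames into that block.
The block's first minute is 1800 frames and the rest 1798 each; 7599 frames reaches minute 4, so 0 × 18 + 4 × 2 = 8 labels have been skipped so far.
Adding those back, label number 7599 + 8 = 7607 at 30 labels/s is 253 s + 17 f = 0 h 4 min 13 s frame 17, i.e. 00:04:13;17.

00:04:13;17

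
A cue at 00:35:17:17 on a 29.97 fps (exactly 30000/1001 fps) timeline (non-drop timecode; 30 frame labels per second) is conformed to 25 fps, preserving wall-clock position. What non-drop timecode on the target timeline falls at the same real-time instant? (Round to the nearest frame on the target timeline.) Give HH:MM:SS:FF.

Source frame index: (0×3600 + 35×60 + 17) × 30 + 17 = 63527.
Real time: 63527 / (30000/1001) = 63590527/30000 s.
Target frame: (63590527/30000) × (25) = 63590527/1200 ≈ 52992.106 → 52992.
At 25 labels/s: frame 52992 → 00:35:19:17.

00:35:19:17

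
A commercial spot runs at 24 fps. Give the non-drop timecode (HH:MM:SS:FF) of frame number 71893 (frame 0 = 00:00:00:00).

00:49:55:13

71893 ÷ 24 = 2995 full seconds, remainder 13 frames.
2995 s = 0 h 49 min 55 s.
Timecode: 00:49:55:13.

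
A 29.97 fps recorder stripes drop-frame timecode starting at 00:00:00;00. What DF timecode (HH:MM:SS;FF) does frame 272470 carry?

02:31:31;12

Ten DF minutes hold 17982 frames, so frame 272470 lies in block 15 (frames 269730–287711) with 2740 frames into that block.
The block's first minute is 1800 frames and the rest 1798 each; 2740 frames reaches minute 1, so 15 × 18 + 1 × 2 = 272 labels have been skipped so far.
Adding those back, label number 272470 + 272 = 272742 at 30 labels/s is 9091 s + 12 f = 2 h 31 min 31 s frame 12, i.e. 02:31:31;12.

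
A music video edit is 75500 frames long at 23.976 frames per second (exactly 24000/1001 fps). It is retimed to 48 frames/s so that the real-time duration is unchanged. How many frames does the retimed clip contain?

151151 frames

Target frames = source frames × (target rate / source rate) = 75500 × (48)/(24000/1001) = 75500 × 1001/500 = 151151.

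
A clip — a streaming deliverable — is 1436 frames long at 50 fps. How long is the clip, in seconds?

28.72 seconds

Running time = 1436 / (50) = 28.72 s.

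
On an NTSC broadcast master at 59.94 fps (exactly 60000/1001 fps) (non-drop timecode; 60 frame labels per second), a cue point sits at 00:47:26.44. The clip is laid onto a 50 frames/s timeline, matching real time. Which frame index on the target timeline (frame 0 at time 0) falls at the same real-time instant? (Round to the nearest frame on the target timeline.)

frame 142479

Source frame index: (0×3600 + 47×60 + 26) × 60 + 44 = 170804.
Real time: 170804 / (60000/1001) = 42743701/15000 s.
Target frame: (42743701/15000) × (50) = 42743701/300 ≈ 142479.003 → 142479.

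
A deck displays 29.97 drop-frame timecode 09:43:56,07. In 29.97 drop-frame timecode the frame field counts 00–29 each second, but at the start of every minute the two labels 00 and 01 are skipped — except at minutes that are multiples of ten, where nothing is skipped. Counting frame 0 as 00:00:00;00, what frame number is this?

Complete 10-minute blocks: 58, each 17982 frames → 1042956.
Remaining 3 whole minutes in the current block: 1800 + 2 × 1798 = 5396 frames.
Within the current minute: 56 × 30 + 7 − 2 = 1685 (labels ;00/;01 skipped at this minute). Total = 1042956 + 5396 + 1685 = 1050037.

1050037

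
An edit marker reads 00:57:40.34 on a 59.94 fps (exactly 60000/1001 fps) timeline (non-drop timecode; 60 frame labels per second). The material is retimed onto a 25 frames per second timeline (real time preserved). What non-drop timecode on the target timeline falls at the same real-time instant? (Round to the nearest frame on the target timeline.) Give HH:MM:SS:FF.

00:57:44:01

Source frame index: (0×3600 + 57×60 + 40) × 60 + 34 = 207634.
Real time: 207634 / (60000/1001) = 103920817/30000 s.
Target frame: (103920817/30000) × (25) = 103920817/1200 ≈ 86600.681 → 86601.
At 25 labels/s: frame 86601 → 00:57:44:01.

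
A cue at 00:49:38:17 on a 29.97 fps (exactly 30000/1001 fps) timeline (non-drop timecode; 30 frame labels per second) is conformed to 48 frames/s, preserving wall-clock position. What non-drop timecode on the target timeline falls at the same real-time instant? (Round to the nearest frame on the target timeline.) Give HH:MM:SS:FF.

00:49:41:26

Source frame index: (0×3600 + 49×60 + 38) × 30 + 17 = 89357.
Real time: 89357 / (30000/1001) = 89446357/30000 s.
Target frame: (89446357/30000) × (48) = 89446357/625 ≈ 143114.171 → 143114.
At 48 labels/s: frame 143114 → 00:49:41:26.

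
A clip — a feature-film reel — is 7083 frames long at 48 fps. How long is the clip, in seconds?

147.5625 seconds

Running time = 7083 / (48) = 147.5625 s.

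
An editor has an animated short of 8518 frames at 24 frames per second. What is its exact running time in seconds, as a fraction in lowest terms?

Running time = 8518 ÷ (24) = 8518 × 1/24 = 4259/12 s.

4259/12 seconds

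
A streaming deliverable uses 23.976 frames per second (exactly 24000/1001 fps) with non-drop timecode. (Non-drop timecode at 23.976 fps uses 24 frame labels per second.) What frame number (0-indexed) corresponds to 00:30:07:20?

frame 43388

Total seconds to the label: (0 × 3600 + 30 × 60 + 7) = 1807.
Frame index = 1807 × 24 + 20 = 43388.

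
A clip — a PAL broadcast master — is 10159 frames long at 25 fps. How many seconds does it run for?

406.36 seconds

Running time = 10159 / (25) = 406.36 s.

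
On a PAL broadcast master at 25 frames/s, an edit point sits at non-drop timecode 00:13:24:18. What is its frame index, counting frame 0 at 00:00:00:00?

20118

Total seconds to the label: (0 × 3600 + 13 × 60 + 24) = 804.
Frame index = 804 × 25 + 18 = 20118.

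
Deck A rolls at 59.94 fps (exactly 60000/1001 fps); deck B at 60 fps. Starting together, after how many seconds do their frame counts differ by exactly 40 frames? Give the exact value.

The gap grows by |60 − 60000/1001| = 60/1001 frames per second.
Time for a 40-frame gap: 40 ÷ (60/1001) = 2002/3 s.

2002/3 seconds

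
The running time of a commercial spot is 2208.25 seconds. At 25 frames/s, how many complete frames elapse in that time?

55206 frames

Frames = 2208.25 × 25 = 220825/4 ≈ 55206.2500.
Complete frames: 55206.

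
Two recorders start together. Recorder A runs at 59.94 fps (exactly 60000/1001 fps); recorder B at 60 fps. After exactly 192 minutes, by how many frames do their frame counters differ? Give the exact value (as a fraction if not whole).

691200/1001 frames

192 min = 11520 s.
A emits 60000/1001 × 11520 = 691200000/1001 frames; B emits 60 × 11520 = 691200.
Difference = 691200/1001 frames (≈ 690.5095); B is ahead of A.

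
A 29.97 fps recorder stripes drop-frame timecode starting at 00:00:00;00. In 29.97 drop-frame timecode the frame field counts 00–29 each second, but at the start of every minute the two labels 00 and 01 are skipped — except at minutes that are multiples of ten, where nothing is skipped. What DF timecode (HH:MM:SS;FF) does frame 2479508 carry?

22:58:53;00

Each 10-minute DF block holds 10 × 60 × 30 − 9 × 2 = 17982 frames. 2479508 ÷ 17982 → 137 full blocks, remainder 15974.
Within the partial block the first minute is 1800 frames and each further minute 1798, so 8 further minute boundaries passed. Total skipped labels = 18 × 137 + 2 × 8 = 2482.
Non-drop label index = 2479508 + 2482 = 2481990; at 30 labels/s that is 22:58:53:00, i.e. DF 22:58:53;00.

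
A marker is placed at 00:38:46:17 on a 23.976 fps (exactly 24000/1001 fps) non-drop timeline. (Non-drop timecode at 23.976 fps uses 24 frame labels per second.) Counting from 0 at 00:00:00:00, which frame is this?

frame 55841

Total seconds to the label: (0 × 3600 + 38 × 60 + 46) = 2326.
Frame index = 2326 × 24 + 17 = 55841.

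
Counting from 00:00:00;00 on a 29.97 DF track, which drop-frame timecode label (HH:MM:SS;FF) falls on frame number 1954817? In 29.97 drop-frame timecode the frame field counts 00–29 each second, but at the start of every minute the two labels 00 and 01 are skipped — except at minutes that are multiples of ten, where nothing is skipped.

Each 10-minute DF block holds 10 × 60 × 30 − 9 × 2 = 17982 frames. 1954817 ÷ 17982 → 108 full blocks, remainder 12761.
Within the partial block the first minute is 1800 frames and each further minute 1798, so 7 further minute boundaries passed. Total skipped labels = 18 × 108 + 2 × 7 = 1958.
Non-drop label index = 1954817 + 1958 = 1956775; at 30 labels/s that is 18:07:05:25, i.e. DF 18:07:05;25.

18:07:05;25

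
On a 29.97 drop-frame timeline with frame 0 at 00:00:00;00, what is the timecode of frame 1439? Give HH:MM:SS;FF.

Ten DF minutes hold 17982 frames, so frame 1439 lies in block 0 (frames 0–17981) with 1439 frames into that block.
The block's first minute is 1800 frames and the rest 1798 each; 1439 frames reaches minute 0, so 0 × 18 + 0 × 2 = 0 labels have been skipped so far.
Adding those back, label number 1439 + 0 = 1439 at 30 labels/s is 47 s + 29 f = 0 h 0 min 47 s frame 29, i.e. 00:00:47;29.

00:00:47;29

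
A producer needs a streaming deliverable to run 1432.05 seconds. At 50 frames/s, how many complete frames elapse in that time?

71602 frames

Frames = 1432.05 × 50 = 143205/2 ≈ 71602.5000.
Complete frames: 71602.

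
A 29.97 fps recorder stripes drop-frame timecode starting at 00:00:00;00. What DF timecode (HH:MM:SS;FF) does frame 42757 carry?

Ten DF minutes hold 17982 frames, so frame 42757 lies in block 2 (frames 35964–53945) with 6793 frames into that block.
The block's first minute is 1800 frames and the rest 1798 each; 6793 frames reaches minute 3, so 2 × 18 + 3 × 2 = 42 labels have been skipped so far.
Adding those back, label number 42757 + 42 = 42799 at 30 labels/s is 1426 s + 19 f = 0 h 23 min 46 s frame 19, i.e. 00:23:46;19.

00:23:46;19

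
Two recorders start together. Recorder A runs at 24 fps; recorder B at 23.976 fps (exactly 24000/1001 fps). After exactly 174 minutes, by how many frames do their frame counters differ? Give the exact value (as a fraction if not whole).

174 min = 10440 s.
A emits 24 × 10440 = 250560 frames; B emits 24000/1001 × 10440 = 250560000/1001.
Difference = 250560/1001 frames (≈ 250.3097); B is behind A.

250560/1001 frames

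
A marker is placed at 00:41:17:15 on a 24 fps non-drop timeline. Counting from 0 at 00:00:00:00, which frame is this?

Total seconds to the label: (0 × 3600 + 41 × 60 + 17) = 2477.
Frame index = 2477 × 24 + 15 = 59463.

frame 59463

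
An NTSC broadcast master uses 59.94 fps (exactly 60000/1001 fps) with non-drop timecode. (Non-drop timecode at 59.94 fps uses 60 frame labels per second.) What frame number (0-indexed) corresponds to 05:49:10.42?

Total seconds to the label: (5 × 3600 + 49 × 60 + 10) = 20950.
Frame index = 20950 × 60 + 42 = 1257042.

1257042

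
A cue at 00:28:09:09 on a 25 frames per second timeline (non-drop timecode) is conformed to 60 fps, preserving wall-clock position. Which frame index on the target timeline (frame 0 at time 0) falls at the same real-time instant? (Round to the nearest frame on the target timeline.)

Source frame index: (0×3600 + 28×60 + 9) × 25 + 9 = 42234.
Real time: 42234 / (25) = 42234/25 s.
Target frame: (42234/25) × (60) = 506808/5 ≈ 101361.600 → 101362.

frame 101362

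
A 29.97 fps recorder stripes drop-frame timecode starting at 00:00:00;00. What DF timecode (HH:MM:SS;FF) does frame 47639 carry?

Each 10-minute DF block holds 10 × 60 × 30 − 9 × 2 = 17982 frames. 47639 ÷ 17982 → 2 full blocks, remainder 11675.
Within the partial block the first minute is 1800 frames and each further minute 1798, so 6 further minute boundaries passed. Total skipped labels = 18 × 2 + 2 × 6 = 48.
Non-drop label index = 47639 + 48 = 47687; at 30 labels/s that is 00:26:29:17, i.e. DF 00:26:29;17.

00:26:29;17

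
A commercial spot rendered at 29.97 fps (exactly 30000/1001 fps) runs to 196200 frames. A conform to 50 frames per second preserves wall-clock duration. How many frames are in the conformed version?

Target frames = source frames × (target rate / source rate) = 196200 × (50)/(30000/1001) = 196200 × 1001/600 = 327327.

327327 frames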